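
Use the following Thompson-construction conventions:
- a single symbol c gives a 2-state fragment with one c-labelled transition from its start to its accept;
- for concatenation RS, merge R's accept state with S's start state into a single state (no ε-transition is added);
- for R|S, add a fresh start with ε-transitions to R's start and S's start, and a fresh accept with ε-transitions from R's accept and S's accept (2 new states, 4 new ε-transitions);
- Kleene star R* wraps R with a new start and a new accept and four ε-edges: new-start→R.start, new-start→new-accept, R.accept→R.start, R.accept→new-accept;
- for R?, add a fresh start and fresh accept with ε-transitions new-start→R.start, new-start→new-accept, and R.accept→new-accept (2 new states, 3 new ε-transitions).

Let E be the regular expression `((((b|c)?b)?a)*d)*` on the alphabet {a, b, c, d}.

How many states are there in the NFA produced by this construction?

Bottom-up over the parse tree:
Each of the 5 symbol leaves contributes a 2-state fragment.
  b|c = 6 states
  (b|c)? = 8 states
  (b|c)?b = 9 states
  ((b|c)?b)? = 11 states
  ((b|c)?b)?a = 12 states
  (((b|c)?b)?a)* = 14 states
  (((b|c)?b)?a)*d = 15 states
  ((((b|c)?b)?a)*d)* = 17 states

17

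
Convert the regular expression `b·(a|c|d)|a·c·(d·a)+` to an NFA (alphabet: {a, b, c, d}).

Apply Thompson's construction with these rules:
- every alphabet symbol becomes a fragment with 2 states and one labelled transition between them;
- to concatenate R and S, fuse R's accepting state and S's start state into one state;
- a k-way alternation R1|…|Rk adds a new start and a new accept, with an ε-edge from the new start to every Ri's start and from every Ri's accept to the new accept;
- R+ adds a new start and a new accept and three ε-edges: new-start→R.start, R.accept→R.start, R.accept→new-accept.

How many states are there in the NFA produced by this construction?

Per subexpression:
Each of the 8 symbol leaves contributes a 2-state fragment.
  a|c|d — 8 states
  b·(a|c|d) — 9 states
  d·a — 3 states
  (d·a)+ — 5 states
  a·c·(d·a)+ — 7 states
  b·(a|c|d)|a·c·(d·a)+ — 18 states

18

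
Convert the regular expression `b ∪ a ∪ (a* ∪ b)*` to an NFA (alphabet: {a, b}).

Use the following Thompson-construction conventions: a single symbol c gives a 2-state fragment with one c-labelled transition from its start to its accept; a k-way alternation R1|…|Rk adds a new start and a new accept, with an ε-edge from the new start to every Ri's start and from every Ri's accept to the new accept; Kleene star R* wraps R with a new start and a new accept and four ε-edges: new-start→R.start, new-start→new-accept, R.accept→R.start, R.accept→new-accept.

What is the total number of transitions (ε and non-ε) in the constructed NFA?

22

Bottom-up over the parse tree:
Each of the 4 symbol leaves contributes 1 transition (1 symbol, 0 ε).
  a* — 5 transitions (1 symbol, 4 ε)
  a* ∪ b — 10 transitions (2 symbol, 8 ε)
  (a* ∪ b)* — 14 transitions (2 symbol, 12 ε)
  b ∪ a ∪ (a* ∪ b)* — 22 transitions (4 symbol, 18 ε)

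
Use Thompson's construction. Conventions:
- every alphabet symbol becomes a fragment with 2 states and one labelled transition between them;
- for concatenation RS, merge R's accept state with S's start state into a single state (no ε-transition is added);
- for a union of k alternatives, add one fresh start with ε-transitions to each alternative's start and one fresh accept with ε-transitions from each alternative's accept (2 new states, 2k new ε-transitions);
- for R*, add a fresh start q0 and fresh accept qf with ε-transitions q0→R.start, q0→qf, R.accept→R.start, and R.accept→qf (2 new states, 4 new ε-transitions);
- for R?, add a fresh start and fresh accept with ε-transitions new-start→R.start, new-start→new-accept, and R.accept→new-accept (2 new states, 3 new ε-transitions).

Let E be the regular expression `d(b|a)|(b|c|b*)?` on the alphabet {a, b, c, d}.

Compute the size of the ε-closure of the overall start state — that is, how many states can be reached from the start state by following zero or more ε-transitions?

Work bottom-up. For each fragment F, track |ε-closure(F.start)| and whether F's accept lies in that closure (i.e. whether F accepts ε). A single-symbol fragment has closure size 1 and does not accept ε.
  b|a → new start ε-reaches every alternative's start; none of them accept ε, so the new accept is not reached: |closure| = 1 + 1 + 1 = 3
  d(b|a) → |closure| equals the left operand's closure size = 1 (its accept is not ε-reachable, so the closure stops there)
  b* → |closure| = 1 (new start) + 1 (body) + 1 (new accept) = 3
  b|c|b* → |closure| = 1 (new start) + (1 + 1 + 3) + 1 (new accept, since some branch ε-reaches its own accept) = 7
  (b|c|b*)? → |closure| = 1 (new start) + 7 (body) + 1 (new accept, via ε) = 9
  d(b|a)|(b|c|b*)? → |closure| = 1 (new start) + (1 + 9) + 1 (new accept, since some branch ε-reaches its own accept) = 12

12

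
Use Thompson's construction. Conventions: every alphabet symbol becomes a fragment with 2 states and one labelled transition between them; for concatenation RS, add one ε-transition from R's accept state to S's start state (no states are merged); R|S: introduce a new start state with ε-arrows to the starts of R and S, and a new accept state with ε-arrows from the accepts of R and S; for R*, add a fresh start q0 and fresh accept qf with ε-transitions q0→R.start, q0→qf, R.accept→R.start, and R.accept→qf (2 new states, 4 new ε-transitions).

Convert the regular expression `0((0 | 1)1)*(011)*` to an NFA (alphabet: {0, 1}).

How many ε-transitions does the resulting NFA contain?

By structural recursion:
Each of the 7 symbol leaves contributes 0 ε-transitions.
  0 | 1 — 4 ε-transitions
  (0 | 1)1 — 5 ε-transitions
  ((0 | 1)1)* — 9 ε-transitions
  011 — 2 ε-transitions
  (011)* — 6 ε-transitions
  0((0 | 1)1)*(011)* — 17 ε-transitions

17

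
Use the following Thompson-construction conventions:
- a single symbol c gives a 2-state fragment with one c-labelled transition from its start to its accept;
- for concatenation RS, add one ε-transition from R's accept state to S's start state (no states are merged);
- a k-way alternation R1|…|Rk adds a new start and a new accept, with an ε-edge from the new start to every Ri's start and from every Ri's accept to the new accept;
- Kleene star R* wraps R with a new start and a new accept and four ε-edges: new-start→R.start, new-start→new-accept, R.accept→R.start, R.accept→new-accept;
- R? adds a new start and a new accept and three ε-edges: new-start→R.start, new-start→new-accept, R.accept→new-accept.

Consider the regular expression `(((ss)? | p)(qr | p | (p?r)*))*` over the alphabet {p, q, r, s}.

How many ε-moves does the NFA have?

28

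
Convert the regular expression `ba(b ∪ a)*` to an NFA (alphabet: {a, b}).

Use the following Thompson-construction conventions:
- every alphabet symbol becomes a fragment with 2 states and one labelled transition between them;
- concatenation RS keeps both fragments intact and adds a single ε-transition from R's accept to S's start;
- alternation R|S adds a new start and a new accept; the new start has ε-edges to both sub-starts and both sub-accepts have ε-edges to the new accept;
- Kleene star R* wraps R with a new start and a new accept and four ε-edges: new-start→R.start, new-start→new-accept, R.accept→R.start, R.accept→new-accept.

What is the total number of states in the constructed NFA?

12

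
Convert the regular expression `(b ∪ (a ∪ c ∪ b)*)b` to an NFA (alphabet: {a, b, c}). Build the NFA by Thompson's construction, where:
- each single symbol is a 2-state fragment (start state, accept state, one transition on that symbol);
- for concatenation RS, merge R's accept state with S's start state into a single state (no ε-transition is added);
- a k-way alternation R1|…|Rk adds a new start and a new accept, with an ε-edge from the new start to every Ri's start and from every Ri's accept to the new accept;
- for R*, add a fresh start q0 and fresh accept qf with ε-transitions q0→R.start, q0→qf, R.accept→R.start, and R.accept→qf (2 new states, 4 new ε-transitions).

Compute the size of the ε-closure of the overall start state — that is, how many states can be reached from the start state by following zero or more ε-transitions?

9

Compute the ε-closure size of each fragment's start state recursively; a symbol fragment's start has no outgoing ε-edge, so its closure is just itself (size 1).
  a ∪ c ∪ b — new start ε-reaches every alternative's start; none of them accept ε, so the new accept is not reached: C = 1 + 1 + 1 + 1 = 4
  (a ∪ c ∪ b)* — new start has ε-edges to the inner start and to the new accept, so C = 2 + 4 = 6
  b ∪ (a ∪ c ∪ b)* — C = 1 (new start) + (1 + 6) + 1 (new accept, since some branch ε-reaches its own accept) = 9
  (b ∪ (a ∪ c ∪ b)*)b — the left operand accepts ε, so the closure extends into the next operand (the shared merged state is already counted); C = 9 + (1−1) = 9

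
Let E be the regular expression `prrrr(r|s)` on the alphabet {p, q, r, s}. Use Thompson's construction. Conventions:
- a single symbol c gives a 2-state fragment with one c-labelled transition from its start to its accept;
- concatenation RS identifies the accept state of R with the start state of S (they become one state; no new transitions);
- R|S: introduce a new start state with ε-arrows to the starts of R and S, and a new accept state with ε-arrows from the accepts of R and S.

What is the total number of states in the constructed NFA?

By structural recursion:
Each of the 7 symbol leaves contributes a 2-state fragment.
  r|s — 6 states
  prrrr(r|s) — 11 states

11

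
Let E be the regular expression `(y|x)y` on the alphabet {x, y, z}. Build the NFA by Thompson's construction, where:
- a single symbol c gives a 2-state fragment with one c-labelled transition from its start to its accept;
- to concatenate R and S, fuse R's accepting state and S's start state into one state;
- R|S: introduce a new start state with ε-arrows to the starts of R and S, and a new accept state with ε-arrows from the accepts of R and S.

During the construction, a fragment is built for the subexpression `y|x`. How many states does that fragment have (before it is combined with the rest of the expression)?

6

Fragment for `y|x`:
Each of the 2 symbol leaves contributes a 2-state fragment.
  y|x → 6 states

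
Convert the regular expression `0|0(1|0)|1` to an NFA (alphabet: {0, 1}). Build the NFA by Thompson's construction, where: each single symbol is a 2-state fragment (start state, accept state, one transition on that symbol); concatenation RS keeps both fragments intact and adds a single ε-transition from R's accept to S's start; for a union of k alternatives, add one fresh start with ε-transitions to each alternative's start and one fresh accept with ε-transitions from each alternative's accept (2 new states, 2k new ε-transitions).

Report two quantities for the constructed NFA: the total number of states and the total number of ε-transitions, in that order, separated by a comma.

Per subexpression:
Each of the 5 symbol leaves contributes 2 states and 0 ε-transitions.
  1|0 = 6 states, 4 ε-transitions
  0(1|0) = 8 states, 5 ε-transitions
  0|0(1|0)|1 = 14 states, 11 ε-transitions

14, 11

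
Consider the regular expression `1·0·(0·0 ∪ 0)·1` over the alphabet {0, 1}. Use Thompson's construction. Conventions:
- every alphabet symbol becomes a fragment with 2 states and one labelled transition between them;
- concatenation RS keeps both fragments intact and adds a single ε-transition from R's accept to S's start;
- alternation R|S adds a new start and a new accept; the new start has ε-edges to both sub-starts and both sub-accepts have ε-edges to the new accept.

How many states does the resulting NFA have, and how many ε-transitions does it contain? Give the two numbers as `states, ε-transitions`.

14, 8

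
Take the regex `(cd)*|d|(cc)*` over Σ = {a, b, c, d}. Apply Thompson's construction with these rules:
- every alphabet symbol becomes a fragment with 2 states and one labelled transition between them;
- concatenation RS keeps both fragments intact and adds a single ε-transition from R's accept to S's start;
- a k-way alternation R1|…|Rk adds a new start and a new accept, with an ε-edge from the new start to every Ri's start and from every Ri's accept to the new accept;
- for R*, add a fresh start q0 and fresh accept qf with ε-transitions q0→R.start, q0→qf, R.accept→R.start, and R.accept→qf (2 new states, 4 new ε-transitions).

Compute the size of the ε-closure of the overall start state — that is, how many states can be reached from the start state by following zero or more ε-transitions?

9

Work bottom-up. For each fragment F, track |ε-closure(F.start)| and whether F's accept lies in that closure (i.e. whether F accepts ε). A single-symbol fragment has closure size 1 and does not accept ε.
  cd : C equals the left operand's closure size = 1 (its accept is not ε-reachable, so the closure stops there)
  (cd)* : C = 1 (new start) + 1 (body) + 1 (new accept) = 3
  cc : C equals the left operand's closure size = 1 (its accept is not ε-reachable, so the closure stops there)
  (cc)* : new start has ε-edges to the inner start and to the new accept, so C = 2 + 1 = 3
  (cd)*|d|(cc)* : C = 1 (new start) + (3 + 1 + 3) + 1 (new accept, since some branch ε-reaches its own accept) = 9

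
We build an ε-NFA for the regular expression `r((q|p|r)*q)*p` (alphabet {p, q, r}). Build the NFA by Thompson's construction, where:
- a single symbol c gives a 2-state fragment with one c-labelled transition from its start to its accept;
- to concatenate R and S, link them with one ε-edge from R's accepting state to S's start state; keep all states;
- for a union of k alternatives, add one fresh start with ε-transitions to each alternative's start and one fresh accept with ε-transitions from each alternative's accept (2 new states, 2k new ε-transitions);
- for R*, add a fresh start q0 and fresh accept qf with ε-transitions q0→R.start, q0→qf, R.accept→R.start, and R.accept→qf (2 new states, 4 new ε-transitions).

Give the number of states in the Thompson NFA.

18

Per subexpression:
Each of the 6 symbol leaves contributes a 2-state fragment.
  q|p|r — 8 states
  (q|p|r)* — 10 states
  (q|p|r)*q — 12 states
  ((q|p|r)*q)* — 14 states
  r((q|p|r)*q)*p — 18 states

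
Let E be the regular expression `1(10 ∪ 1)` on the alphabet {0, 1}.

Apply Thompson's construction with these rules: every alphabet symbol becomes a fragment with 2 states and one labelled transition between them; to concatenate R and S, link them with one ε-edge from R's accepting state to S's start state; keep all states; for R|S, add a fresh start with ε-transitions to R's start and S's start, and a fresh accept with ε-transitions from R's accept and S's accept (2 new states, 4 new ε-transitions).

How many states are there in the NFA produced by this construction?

10

Building bottom-up:
Each of the 4 symbol leaves contributes a 2-state fragment.
  10 = 4 states
  10 ∪ 1 = 8 states
  1(10 ∪ 1) = 10 states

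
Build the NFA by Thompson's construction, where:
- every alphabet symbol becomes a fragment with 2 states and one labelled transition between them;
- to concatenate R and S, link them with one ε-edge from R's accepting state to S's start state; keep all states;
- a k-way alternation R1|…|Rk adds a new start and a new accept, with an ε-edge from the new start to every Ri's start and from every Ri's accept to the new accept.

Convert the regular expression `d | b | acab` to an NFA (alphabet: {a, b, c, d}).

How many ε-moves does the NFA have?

9

Recursing over subexpressions:
Each of the 6 symbol leaves contributes 0 ε-transitions.
  acab : 3 ε-transitions
  d | b | acab : 9 ε-transitions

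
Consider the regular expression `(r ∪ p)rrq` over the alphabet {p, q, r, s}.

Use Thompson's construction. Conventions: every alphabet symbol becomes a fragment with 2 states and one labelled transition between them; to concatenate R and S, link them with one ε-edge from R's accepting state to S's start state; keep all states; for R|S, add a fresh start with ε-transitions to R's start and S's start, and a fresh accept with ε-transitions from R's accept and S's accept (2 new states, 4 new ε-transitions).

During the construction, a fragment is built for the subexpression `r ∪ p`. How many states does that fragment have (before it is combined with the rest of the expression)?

Fragment for `r ∪ p`:
Each of the 2 symbol leaves contributes a 2-state fragment.
  r ∪ p → 6 states

6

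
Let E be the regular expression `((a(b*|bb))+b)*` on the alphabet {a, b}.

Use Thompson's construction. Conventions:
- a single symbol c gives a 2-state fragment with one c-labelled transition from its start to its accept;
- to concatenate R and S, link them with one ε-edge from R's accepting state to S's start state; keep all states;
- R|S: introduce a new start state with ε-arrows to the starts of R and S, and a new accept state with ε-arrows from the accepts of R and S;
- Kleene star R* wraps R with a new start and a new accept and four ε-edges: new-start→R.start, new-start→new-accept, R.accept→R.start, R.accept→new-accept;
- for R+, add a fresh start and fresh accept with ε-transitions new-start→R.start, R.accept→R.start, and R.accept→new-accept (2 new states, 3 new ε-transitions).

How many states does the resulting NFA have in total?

Recursing over subexpressions:
Each of the 5 symbol leaves contributes a 2-state fragment.
  b* = 4 states
  bb = 4 states
  b*|bb = 10 states
  a(b*|bb) = 12 states
  (a(b*|bb))+ = 14 states
  (a(b*|bb))+b = 16 states
  ((a(b*|bb))+b)* = 18 states

18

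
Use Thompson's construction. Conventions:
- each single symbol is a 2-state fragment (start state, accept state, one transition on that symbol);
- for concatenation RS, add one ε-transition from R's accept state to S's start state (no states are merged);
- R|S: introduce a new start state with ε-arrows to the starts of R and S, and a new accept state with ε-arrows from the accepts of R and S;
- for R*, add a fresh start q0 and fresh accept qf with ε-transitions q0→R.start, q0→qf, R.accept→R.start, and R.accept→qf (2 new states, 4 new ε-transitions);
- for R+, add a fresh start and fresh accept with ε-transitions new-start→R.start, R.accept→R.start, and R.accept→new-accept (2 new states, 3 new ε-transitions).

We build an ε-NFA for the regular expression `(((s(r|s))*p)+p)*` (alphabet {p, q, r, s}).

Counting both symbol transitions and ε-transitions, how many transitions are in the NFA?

23

By structural recursion:
Each of the 5 symbol leaves contributes 1 transition (1 symbol, 0 ε).
  r|s : 6 transitions (2 symbol, 4 ε)
  s(r|s) : 8 transitions (3 symbol, 5 ε)
  (s(r|s))* : 12 transitions (3 symbol, 9 ε)
  (s(r|s))*p : 14 transitions (4 symbol, 10 ε)
  ((s(r|s))*p)+ : 17 transitions (4 symbol, 13 ε)
  ((s(r|s))*p)+p : 19 transitions (5 symbol, 14 ε)
  (((s(r|s))*p)+p)* : 23 transitions (5 symbol, 18 ε)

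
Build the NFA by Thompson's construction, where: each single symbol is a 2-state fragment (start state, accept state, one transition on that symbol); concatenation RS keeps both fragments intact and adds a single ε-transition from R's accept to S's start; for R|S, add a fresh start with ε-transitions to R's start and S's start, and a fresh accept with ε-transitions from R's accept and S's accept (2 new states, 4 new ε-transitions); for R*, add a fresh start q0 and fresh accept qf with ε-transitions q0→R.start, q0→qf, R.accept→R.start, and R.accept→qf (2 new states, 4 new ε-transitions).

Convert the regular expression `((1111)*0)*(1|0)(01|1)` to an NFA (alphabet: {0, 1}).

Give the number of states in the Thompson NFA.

Building bottom-up:
Each of the 10 symbol leaves contributes a 2-state fragment.
  1111 → 8 states
  (1111)* → 10 states
  (1111)*0 → 12 states
  ((1111)*0)* → 14 states
  1|0 → 6 states
  01 → 4 states
  01|1 → 8 states
  ((1111)*0)*(1|0)(01|1) → 28 states

28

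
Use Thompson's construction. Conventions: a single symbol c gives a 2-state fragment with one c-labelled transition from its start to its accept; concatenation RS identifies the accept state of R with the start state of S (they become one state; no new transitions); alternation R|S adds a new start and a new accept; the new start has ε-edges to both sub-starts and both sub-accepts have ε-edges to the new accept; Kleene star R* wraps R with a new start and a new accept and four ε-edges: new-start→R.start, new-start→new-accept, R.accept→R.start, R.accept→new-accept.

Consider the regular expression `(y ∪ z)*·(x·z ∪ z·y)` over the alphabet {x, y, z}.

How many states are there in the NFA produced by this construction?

15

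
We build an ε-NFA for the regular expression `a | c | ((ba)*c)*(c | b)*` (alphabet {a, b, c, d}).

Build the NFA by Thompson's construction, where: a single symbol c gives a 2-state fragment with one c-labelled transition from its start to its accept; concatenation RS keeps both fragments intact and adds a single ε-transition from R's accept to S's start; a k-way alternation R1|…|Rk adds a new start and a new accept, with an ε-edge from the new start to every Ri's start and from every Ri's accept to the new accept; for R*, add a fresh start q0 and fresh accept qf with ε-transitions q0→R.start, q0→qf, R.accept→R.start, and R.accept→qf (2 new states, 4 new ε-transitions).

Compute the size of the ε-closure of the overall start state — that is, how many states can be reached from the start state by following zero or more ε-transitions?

15

Compute the ε-closure size of each fragment's start state recursively; a symbol fragment's start has no outgoing ε-edge, so its closure is just itself (size 1).
  ba — C equals the left operand's closure size = 1 (its accept is not ε-reachable, so the closure stops there)
  (ba)* — C = 1 (new start) + 1 (body) + 1 (new accept) = 3
  (ba)*c — the left operand accepts ε, so the closure extends into the next operand (via the concat ε-link); C = 3 + 1 = 4
  ((ba)*c)* — new start has ε-edges to the inner start and to the new accept, so C = 2 + 4 = 6
  c | b — new start ε-reaches every alternative's start; none of them accept ε, so the new accept is not reached: C = 1 + 1 + 1 = 3
  (c | b)* — the star's fresh start ε-reaches both the body's start and the fresh accept: C = 2 + 3 = 5
  ((ba)*c)*(c | b)* — C = 6 + 5 = 11 (closure spills across the concat boundary because the left factor accepts ε)
  a | c | ((ba)*c)*(c | b)* — C = 1 (new start) + (1 + 1 + 11) + 1 (new accept, since some branch ε-reaches its own accept) = 15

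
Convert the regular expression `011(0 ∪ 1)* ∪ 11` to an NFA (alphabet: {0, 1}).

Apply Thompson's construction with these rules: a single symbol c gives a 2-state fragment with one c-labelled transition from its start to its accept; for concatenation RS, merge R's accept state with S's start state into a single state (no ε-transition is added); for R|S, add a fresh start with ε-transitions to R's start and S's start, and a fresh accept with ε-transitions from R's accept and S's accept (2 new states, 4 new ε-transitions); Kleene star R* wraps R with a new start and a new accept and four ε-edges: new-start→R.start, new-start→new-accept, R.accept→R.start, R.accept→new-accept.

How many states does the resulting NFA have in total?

Bottom-up over the parse tree:
Each of the 7 symbol leaves contributes a 2-state fragment.
  0 ∪ 1 = 6 states
  (0 ∪ 1)* = 8 states
  011(0 ∪ 1)* = 11 states
  11 = 3 states
  011(0 ∪ 1)* ∪ 11 = 16 states

16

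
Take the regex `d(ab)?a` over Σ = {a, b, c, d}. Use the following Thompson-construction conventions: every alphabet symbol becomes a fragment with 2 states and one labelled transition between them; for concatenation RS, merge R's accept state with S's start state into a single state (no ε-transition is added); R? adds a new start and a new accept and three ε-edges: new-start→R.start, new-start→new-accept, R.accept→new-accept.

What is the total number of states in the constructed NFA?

7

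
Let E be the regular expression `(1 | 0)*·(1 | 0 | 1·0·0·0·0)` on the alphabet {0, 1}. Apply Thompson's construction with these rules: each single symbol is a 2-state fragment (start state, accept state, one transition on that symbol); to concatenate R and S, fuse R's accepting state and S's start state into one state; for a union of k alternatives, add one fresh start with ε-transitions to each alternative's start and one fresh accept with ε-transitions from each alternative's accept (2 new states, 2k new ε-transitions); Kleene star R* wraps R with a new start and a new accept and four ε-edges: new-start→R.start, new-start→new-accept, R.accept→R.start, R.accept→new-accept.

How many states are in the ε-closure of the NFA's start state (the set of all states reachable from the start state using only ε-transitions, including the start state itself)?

8

Let C(F) = |ε-closure(F.start)| within fragment F, and note whether F accepts ε. Symbol fragments have C = 1 and do not accept ε. Then:
  1 | 0 : |ε-closure| = 1 + 1 + 1 = 3 (the new accept is not ε-reachable since no branch accepts ε)
  (1 | 0)* : new start has ε-edges to the inner start and to the new accept, so |ε-closure| = 2 + 3 = 5
  1·0·0·0·0 : same as the first factor's closure: |ε-closure| = 1
  1 | 0 | 1·0·0·0·0 : |ε-closure| = 1 + 1 + 1 + 1 = 4 (the new accept is not ε-reachable since no branch accepts ε)
  (1 | 0)*·(1 | 0 | 1·0·0·0·0) : the left operand accepts ε, so the closure extends into the next operand (the shared merged state is already counted); |ε-closure| = 5 + (4−1) = 8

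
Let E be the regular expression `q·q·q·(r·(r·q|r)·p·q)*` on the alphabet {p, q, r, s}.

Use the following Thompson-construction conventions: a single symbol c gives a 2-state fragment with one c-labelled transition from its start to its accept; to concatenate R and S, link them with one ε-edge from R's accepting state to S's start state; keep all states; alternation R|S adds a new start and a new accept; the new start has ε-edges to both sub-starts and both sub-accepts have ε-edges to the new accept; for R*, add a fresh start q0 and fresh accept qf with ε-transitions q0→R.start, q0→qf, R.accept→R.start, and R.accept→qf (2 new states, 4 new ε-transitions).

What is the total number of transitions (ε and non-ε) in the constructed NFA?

24

Recursing over subexpressions:
Each of the 9 symbol leaves contributes 1 transition (1 symbol, 0 ε).
  r·q → 3 transitions (2 symbol, 1 ε)
  r·q|r → 8 transitions (3 symbol, 5 ε)
  r·(r·q|r)·p·q → 14 transitions (6 symbol, 8 ε)
  (r·(r·q|r)·p·q)* → 18 transitions (6 symbol, 12 ε)
  q·q·q·(r·(r·q|r)·p·q)* → 24 transitions (9 symbol, 15 ε)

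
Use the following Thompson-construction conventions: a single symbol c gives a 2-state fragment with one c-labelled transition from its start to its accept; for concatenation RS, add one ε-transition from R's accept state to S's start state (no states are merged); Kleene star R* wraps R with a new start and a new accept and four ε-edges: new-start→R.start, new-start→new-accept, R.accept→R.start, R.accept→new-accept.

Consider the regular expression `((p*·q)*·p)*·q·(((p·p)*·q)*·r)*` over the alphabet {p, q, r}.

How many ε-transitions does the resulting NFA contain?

31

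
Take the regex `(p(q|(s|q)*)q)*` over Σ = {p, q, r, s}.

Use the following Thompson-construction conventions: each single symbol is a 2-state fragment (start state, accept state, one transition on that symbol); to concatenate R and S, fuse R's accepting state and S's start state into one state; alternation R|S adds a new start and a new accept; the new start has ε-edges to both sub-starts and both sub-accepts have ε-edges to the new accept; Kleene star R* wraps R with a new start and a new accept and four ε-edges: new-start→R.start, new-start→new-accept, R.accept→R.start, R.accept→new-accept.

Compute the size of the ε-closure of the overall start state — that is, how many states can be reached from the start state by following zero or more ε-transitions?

3

Compute the ε-closure size of each fragment's start state recursively; a symbol fragment's start has no outgoing ε-edge, so its closure is just itself (size 1).
  s|q — new start ε-reaches every alternative's start; none of them accept ε, so the new accept is not reached: C = 1 + 1 + 1 = 3
  (s|q)* — the star's fresh start ε-reaches both the body's start and the fresh accept: C = 2 + 3 = 5
  q|(s|q)* — C = 1 (new start) + (1 + 5) + 1 (new accept, since some branch ε-reaches its own accept) = 8
  p(q|(s|q)*)q — same as the first factor's closure: C = 1
  (p(q|(s|q)*)q)* — the star's fresh start ε-reaches both the body's start and the fresh accept: C = 2 + 1 = 3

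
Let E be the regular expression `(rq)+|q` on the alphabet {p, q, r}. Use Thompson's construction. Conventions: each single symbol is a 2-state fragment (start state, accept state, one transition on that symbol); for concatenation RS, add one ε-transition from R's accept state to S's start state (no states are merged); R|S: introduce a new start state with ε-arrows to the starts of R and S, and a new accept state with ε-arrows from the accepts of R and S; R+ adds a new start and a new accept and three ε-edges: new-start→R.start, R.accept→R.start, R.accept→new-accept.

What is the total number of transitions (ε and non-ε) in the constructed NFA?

Bottom-up over the parse tree:
Each of the 3 symbol leaves contributes 1 transition (1 symbol, 0 ε).
  rq → 3 transitions (2 symbol, 1 ε)
  (rq)+ → 6 transitions (2 symbol, 4 ε)
  (rq)+|q → 11 transitions (3 symbol, 8 ε)

11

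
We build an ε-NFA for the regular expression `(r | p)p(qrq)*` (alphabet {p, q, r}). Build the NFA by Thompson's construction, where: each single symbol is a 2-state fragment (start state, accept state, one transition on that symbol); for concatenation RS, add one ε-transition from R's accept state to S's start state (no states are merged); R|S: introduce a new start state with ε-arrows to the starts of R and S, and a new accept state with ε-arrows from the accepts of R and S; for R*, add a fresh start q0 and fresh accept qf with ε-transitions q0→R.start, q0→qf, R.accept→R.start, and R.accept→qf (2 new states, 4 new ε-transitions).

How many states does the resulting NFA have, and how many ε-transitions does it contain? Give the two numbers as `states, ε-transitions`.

16, 12

Per subexpression:
Each of the 6 symbol leaves contributes 2 states and 0 ε-transitions.
  r | p → 6 states, 4 ε-transitions
  qrq → 6 states, 2 ε-transitions
  (qrq)* → 8 states, 6 ε-transitions
  (r | p)p(qrq)* → 16 states, 12 ε-transitions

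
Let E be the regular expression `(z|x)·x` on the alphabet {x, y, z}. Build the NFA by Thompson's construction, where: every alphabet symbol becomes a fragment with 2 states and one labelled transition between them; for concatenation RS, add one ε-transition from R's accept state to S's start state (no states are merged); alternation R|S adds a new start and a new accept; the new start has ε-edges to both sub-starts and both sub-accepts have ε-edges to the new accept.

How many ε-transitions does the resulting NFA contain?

Building bottom-up:
Each of the 3 symbol leaves contributes 0 ε-transitions.
  z|x = 4 ε-transitions
  (z|x)·x = 5 ε-transitions

5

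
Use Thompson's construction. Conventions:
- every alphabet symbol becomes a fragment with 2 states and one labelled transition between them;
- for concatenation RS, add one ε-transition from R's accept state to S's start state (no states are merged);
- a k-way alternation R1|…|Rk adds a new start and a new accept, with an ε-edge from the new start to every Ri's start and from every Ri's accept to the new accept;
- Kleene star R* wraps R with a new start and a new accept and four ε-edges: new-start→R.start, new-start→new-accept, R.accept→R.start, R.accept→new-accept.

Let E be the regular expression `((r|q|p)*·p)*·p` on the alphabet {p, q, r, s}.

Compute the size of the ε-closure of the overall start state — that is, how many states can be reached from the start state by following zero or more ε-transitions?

10

Compute the ε-closure size of each fragment's start state recursively; a symbol fragment's start has no outgoing ε-edge, so its closure is just itself (size 1).
  r|q|p — new start ε-reaches every alternative's start; none of them accept ε, so the new accept is not reached: C = 1 + 1 + 1 + 1 = 4
  (r|q|p)* — the star's fresh start ε-reaches both the body's start and the fresh accept: C = 2 + 4 = 6
  (r|q|p)*·p — the left operand accepts ε, so the closure extends into the next operand (via the concat ε-link); C = 6 + 1 = 7
  ((r|q|p)*·p)* — new start has ε-edges to the inner start and to the new accept, so C = 2 + 7 = 9
  ((r|q|p)*·p)*·p — the left operand accepts ε, so the closure extends into the next operand (via the concat ε-link); C = 9 + 1 = 10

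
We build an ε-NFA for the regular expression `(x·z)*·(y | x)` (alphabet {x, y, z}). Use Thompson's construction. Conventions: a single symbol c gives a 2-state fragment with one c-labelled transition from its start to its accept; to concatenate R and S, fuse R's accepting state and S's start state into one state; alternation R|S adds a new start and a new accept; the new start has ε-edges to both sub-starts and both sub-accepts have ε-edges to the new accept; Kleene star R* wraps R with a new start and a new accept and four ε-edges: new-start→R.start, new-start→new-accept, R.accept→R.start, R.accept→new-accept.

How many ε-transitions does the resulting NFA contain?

8

Building bottom-up:
Each of the 4 symbol leaves contributes 0 ε-transitions.
  x·z = 0 ε-transitions
  (x·z)* = 4 ε-transitions
  y | x = 4 ε-transitions
  (x·z)*·(y | x) = 8 ε-transitions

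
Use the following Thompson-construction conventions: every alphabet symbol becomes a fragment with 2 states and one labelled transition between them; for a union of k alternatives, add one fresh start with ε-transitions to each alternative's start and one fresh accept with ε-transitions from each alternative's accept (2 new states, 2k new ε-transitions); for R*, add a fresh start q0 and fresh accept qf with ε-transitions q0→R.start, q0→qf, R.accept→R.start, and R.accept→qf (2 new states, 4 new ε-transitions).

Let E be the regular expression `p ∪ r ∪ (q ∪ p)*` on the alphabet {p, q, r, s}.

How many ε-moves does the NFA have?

14

Building bottom-up:
Each of the 4 symbol leaves contributes 0 ε-transitions.
  q ∪ p = 4 ε-transitions
  (q ∪ p)* = 8 ε-transitions
  p ∪ r ∪ (q ∪ p)* = 14 ε-transitions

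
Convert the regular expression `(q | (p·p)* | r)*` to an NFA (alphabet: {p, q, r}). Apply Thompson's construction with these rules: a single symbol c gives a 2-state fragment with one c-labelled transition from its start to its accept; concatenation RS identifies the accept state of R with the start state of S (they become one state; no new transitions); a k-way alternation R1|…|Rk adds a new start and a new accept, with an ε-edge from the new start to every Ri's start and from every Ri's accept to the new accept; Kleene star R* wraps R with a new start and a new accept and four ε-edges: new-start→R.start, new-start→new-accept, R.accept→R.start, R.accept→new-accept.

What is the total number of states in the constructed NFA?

13

Bottom-up over the parse tree:
Each of the 4 symbol leaves contributes a 2-state fragment.
  p·p = 3 states
  (p·p)* = 5 states
  q | (p·p)* | r = 11 states
  (q | (p·p)* | r)* = 13 states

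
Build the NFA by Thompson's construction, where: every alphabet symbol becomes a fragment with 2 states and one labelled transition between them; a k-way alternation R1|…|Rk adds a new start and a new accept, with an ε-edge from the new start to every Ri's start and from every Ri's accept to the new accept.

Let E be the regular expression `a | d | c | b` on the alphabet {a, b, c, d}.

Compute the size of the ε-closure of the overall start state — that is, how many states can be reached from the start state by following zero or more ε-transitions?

5

Compute the ε-closure size of each fragment's start state recursively; a symbol fragment's start has no outgoing ε-edge, so its closure is just itself (size 1).
  a | d | c | b → new start ε-reaches every alternative's start; none of them accept ε, so the new accept is not reached: C = 1 + 1 + 1 + 1 + 1 = 5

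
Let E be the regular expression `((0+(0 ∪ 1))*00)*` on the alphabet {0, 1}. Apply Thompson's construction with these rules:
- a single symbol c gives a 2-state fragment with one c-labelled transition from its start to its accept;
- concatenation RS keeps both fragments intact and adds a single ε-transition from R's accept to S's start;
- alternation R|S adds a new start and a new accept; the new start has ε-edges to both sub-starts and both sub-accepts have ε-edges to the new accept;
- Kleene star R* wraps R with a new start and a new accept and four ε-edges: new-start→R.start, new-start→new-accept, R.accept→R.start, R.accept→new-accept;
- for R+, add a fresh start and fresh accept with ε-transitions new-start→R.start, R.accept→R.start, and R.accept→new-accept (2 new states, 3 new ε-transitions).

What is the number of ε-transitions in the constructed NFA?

18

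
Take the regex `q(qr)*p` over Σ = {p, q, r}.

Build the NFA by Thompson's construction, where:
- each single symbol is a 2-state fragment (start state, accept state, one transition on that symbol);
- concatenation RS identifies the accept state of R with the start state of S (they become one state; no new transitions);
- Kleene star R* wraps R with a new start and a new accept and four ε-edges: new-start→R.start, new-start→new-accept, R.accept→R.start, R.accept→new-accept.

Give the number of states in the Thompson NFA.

7

Bottom-up over the parse tree:
Each of the 4 symbol leaves contributes a 2-state fragment.
  qr : 3 states
  (qr)* : 5 states
  q(qr)*p : 7 states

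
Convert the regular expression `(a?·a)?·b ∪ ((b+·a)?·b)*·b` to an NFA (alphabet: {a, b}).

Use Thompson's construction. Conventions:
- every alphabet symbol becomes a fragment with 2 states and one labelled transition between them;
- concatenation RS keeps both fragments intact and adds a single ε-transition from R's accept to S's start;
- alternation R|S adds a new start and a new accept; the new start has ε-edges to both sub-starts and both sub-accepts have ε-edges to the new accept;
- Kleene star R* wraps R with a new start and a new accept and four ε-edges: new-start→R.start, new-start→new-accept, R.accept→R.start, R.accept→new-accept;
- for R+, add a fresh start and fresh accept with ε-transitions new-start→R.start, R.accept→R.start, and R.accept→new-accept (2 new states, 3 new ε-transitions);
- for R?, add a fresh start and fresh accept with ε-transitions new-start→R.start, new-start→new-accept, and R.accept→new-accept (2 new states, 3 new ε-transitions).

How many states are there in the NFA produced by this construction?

26

Recursing over subexpressions:
Each of the 7 symbol leaves contributes a 2-state fragment.
  a? = 4 states
  a?·a = 6 states
  (a?·a)? = 8 states
  (a?·a)?·b = 10 states
  b+ = 4 states
  b+·a = 6 states
  (b+·a)? = 8 states
  (b+·a)?·b = 10 states
  ((b+·a)?·b)* = 12 states
  ((b+·a)?·b)*·b = 14 states
  (a?·a)?·b ∪ ((b+·a)?·b)*·b = 26 states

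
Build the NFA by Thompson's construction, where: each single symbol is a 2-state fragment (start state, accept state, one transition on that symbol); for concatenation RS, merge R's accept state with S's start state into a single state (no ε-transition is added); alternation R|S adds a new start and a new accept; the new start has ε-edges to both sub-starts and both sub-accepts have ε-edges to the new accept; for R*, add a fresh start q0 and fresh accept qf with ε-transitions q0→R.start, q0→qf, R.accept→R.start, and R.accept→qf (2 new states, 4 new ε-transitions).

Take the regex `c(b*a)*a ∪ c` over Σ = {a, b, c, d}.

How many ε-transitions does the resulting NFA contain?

Per subexpression:
Each of the 5 symbol leaves contributes 0 ε-transitions.
  b* : 4 ε-transitions
  b*a : 4 ε-transitions
  (b*a)* : 8 ε-transitions
  c(b*a)*a : 8 ε-transitions
  c(b*a)*a ∪ c : 12 ε-transitions

12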